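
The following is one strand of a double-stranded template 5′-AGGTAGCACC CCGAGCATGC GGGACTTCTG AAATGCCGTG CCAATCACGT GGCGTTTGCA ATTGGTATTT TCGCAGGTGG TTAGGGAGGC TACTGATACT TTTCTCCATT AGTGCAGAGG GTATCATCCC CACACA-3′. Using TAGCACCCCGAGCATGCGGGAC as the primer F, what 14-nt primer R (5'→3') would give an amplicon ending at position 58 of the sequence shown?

5'-CAAACGCCACGTGA-3'

The forward primer binds at positions 4–25; the product's 3' end on the top strand is position 58.
The reverse primer anneals to the top strand over positions 45–58, i.e. to TCACGTGGCGTTTG.
Its sequence written 5'→3' is the reverse complement: CAAACGCCACGTGA.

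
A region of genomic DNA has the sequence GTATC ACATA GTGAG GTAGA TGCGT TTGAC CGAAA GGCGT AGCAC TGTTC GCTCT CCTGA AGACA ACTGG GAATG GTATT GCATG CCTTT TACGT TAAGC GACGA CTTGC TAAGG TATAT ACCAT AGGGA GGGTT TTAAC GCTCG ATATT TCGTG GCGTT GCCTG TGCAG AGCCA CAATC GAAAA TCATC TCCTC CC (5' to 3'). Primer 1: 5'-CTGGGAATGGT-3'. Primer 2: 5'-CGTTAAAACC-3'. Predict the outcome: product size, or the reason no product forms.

Primer 1 (CTGGGAATGGT) matches the top strand at positions 67–77; it acts as a forward primer.
Primer 2's reverse complement is GGTTTTAACG, matching the top strand at positions 132–141; it acts as a reverse primer.
The 3' ends face each other across positions 67–141, giving a 75 bp product.

Yes — a 75 bp product.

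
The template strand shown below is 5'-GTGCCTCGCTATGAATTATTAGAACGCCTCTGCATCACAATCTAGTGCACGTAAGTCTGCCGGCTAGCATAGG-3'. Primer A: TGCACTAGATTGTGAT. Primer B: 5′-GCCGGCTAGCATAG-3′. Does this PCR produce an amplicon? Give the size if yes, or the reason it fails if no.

Primer A (TGCACTAGATTGTGAT) has reverse complement ATCACAATCTAGTGCA, which matches the top strand at positions 34–49; primer A anneals to the top strand there with its 3' end pointing upstream toward position 34.
Primer B (GCCGGCTAGCATAG) matches the top strand directly at positions 59–72; it anneals to the bottom strand with its 3' end pointing downstream toward position 72.
The 3' ends diverge (primer A extends toward position 1, primer B toward position 73), so the primers never converge on a shared product.

No product — the primers' 3' ends point away from each other.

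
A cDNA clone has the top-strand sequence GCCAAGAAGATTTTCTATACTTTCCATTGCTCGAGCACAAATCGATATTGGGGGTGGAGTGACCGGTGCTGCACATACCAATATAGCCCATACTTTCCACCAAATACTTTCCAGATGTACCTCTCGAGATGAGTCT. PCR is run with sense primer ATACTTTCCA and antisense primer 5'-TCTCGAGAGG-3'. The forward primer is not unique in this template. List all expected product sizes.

The forward primer ATACTTTCCA matches the top strand at positions 17–26, 90–99, 104–113.
The reverse primer's reverse complement is CCTCTCGAGA, matching at positions 120–129.
Each forward site pairs with the reverse site to give a product ending at position 129: sizes 113, 40, 26 bp.

113 bp, 40 bp, 26 bp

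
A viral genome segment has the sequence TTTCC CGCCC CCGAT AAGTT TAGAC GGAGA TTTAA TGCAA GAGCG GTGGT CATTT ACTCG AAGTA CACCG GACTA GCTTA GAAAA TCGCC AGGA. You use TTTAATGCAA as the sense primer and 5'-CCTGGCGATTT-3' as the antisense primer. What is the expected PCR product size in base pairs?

63 bp

Forward primer TTTAATGCAA is found on the top strand at positions 31–40.
Reverse complement of the reverse primer: AAATCGCCAGG. This occurs on the top strand at positions 83–93.
The product runs from position 31 to position 93, so its length is 93 − 31 + 1 = 63 bp.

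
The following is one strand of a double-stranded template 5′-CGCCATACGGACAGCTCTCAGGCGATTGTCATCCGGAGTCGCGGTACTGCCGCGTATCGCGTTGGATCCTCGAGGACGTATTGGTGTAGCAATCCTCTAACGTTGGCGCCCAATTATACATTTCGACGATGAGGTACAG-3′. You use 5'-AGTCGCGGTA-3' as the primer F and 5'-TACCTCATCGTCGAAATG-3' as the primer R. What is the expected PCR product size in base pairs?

The forward primer matches the template at positions 37–46.
Taking the reverse complement of TACCTCATCGTCGAAATG gives CATTTCGACGATGAGGTA, found at positions 119–136 on the template; the primer anneals here to the top strand with its 3' end pointing upstream.
The product runs from position 37 to position 136, so its length is 136 − 37 + 1 = 100 bp.

100 bp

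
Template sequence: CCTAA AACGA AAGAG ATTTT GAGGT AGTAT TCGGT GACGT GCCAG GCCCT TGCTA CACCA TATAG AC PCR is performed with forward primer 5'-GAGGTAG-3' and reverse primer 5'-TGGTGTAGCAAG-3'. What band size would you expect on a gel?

40 bp

Scanning the template, GAGGTAG occurs at positions 21–27; this primer anneals to the bottom strand there with its 3' end pointing downstream.
Taking the reverse complement of TGGTGTAGCAAG gives CTTGCTACACCA, found at positions 49–60 on the template; the primer anneals here to the top strand with its 3' end pointing upstream.
Product length = (reverse-primer end) − (forward-primer start) + 1 = 60 − 21 + 1 = 40 bp.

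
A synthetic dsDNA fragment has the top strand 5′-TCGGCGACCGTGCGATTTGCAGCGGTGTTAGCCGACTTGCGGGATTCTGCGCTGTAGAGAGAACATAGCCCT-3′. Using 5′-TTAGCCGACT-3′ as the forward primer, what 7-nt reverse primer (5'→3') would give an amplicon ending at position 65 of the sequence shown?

The forward primer binds at positions 28–37; the product's 3' end on the top strand is position 65.
The reverse primer anneals to the top strand over positions 59–65, i.e. to GAGAACA.
Its sequence written 5'→3' is the reverse complement: TGTTCTC.

5'-TGTTCTC-3'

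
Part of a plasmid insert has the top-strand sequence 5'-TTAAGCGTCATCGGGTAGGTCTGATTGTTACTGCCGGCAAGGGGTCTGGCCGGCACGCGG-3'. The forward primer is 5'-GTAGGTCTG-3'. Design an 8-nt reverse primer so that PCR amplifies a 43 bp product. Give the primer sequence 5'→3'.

5'-CGTGCCGG-3'

The forward primer binds at positions 15–23, so a 43 bp product ends at position 15 + 43 − 1 = 57.
The reverse primer anneals to the top strand over positions 50–57, i.e. to CCGGCACG.
Its sequence written 5'→3' is the reverse complement: CGTGCCGG.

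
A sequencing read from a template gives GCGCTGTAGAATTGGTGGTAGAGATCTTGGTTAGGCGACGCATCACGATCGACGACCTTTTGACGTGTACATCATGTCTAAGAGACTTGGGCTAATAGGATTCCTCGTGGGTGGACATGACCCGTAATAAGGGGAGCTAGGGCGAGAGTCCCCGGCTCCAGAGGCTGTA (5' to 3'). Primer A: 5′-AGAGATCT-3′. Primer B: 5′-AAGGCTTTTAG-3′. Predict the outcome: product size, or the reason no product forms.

Primer B (AAGGCTTTTAG) does not match the top strand, and its reverse complement CTAAAAGCCTT does not match either.
With no annealing site for primer B, no amplification occurs.

No product — primer B has no binding site in the template.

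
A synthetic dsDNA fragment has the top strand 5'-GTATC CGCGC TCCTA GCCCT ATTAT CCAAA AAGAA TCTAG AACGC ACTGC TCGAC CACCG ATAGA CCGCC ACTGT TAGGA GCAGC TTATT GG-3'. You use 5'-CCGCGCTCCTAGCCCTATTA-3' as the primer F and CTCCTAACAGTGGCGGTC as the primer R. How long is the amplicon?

77 bp

Forward primer CCGCGCTCCTAGCCCTATTA is found on the top strand at positions 5–24.
The reverse primer's reverse complement is GACCGCCACTGTTAGGAG, which matches the template at positions 64–81.
The product runs from position 5 to position 81, so its length is 81 − 5 + 1 = 77 bp.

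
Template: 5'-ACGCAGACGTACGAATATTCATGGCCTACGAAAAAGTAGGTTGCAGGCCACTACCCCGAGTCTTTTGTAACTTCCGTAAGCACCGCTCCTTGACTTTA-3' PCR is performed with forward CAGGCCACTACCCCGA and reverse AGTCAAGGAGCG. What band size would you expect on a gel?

52 bp

Forward primer CAGGCCACTACCCCGA is found on the top strand at positions 44–59.
The reverse primer's reverse complement is CGCTCCTTGACT, which matches the template at positions 84–95.
Product length = (reverse-primer end) − (forward-primer start) + 1 = 95 − 44 + 1 = 52 bp.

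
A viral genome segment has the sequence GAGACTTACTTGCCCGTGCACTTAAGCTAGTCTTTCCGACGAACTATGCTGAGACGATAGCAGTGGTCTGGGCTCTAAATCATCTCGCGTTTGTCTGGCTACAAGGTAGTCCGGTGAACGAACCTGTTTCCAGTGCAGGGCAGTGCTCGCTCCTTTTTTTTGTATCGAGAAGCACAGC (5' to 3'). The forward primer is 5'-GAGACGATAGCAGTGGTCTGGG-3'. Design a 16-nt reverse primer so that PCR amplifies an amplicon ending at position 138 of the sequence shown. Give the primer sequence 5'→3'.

5'-CTGCACTGGAAACAGG-3'

The forward primer binds at positions 51–72; the product's 3' end on the top strand is position 138.
The reverse primer anneals to the top strand over positions 123–138, i.e. to CCTGTTTCCAGTGCAG.
Its sequence written 5'→3' is the reverse complement: CTGCACTGGAAACAGG.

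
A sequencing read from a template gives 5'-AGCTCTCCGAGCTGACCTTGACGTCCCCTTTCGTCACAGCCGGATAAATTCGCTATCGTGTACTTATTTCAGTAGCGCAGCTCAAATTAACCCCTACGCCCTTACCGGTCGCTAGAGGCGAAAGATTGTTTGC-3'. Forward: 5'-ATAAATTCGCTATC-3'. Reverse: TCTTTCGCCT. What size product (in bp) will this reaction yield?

The forward primer matches the template at positions 44–57.
Reverse complement of the reverse primer: AGGCGAAAGA. This occurs on the top strand at positions 116–125.
The product runs from position 44 to position 125, so its length is 125 − 44 + 1 = 82 bp.

82 bp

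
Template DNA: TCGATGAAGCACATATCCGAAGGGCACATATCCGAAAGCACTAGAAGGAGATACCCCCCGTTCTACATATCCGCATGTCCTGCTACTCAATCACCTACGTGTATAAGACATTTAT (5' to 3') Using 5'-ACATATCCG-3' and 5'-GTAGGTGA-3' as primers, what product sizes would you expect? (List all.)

The forward primer ACATATCCG matches the top strand at positions 11–19, 26–34, 65–73.
The reverse primer's reverse complement is TCACCTAC, matching at positions 91–98.
Each forward site pairs with the reverse site to give a product ending at position 98: sizes 88, 73, 34 bp.

88 bp, 73 bp, 34 bp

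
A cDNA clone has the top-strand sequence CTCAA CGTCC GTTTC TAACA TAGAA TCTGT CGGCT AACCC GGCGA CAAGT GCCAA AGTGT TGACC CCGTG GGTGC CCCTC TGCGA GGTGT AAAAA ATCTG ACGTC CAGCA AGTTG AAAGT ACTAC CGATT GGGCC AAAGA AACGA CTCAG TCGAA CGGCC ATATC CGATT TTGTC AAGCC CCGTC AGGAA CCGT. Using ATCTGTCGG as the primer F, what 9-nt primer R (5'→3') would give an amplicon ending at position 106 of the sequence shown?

The forward primer binds at positions 25–33; the product's 3' end on the top strand is position 106.
The reverse primer anneals to the top strand over positions 98–106, i.e. to CTGACGTCC.
Its sequence written 5'→3' is the reverse complement: GGACGTCAG.

5'-GGACGTCAG-3'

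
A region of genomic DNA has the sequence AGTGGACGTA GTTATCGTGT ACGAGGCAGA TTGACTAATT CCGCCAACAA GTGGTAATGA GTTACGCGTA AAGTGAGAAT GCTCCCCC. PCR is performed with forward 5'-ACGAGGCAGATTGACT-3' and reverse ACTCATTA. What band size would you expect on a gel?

The forward primer matches the template at positions 21–36.
Reverse complement of the reverse primer: TAATGAGT. This occurs on the top strand at positions 55–62.
The product runs from position 21 to position 62, so its length is 62 − 21 + 1 = 42 bp.

42 bp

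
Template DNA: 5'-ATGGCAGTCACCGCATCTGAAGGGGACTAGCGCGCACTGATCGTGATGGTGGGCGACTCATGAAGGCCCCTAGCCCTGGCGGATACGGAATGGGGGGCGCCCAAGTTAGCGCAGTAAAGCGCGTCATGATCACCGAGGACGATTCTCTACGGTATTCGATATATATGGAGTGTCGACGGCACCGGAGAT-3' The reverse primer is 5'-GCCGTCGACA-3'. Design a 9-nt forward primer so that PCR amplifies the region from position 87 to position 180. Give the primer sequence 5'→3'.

The reverse primer's reverse complement TGTCGACGGC matches the template at positions 171–180; the product starts at position 87.
The forward primer is identical to the top strand over positions 87–95: GGAATGGGG.

5'-GGAATGGGG-3'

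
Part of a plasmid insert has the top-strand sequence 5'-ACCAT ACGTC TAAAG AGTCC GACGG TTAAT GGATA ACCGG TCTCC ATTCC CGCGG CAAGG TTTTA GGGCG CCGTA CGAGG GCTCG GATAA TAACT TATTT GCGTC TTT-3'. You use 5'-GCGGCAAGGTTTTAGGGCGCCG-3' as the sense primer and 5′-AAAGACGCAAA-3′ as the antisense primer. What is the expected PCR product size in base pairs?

57 bp

Scanning the template, GCGGCAAGGTTTTAGGGCGCCG occurs at positions 52–73; this primer anneals to the bottom strand there with its 3' end pointing downstream.
Taking the reverse complement of AAAGACGCAAA gives TTTGCGTCTTT, found at positions 98–108 on the template; the primer anneals here to the top strand with its 3' end pointing upstream.
The product runs from position 52 to position 108, so its length is 108 − 52 + 1 = 57 bp.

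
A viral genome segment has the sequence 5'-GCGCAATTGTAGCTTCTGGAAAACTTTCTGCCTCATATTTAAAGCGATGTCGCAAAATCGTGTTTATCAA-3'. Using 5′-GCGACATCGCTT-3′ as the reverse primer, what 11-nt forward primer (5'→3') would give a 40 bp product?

5'-TTCTGGAAAAC-3'

The reverse primer's reverse complement AAGCGATGTCGC matches the template at positions 42–53, so the product ends at position 53.
A 40 bp product then starts at position 53 − 40 + 1 = 14.
The forward primer is identical to the top strand there: TTCTGGAAAAC.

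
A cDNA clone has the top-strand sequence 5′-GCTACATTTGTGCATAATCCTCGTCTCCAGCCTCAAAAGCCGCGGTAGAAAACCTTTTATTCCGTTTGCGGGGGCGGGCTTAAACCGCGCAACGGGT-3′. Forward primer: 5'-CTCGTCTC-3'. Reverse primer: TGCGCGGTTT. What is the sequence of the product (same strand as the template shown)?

Scanning the template, CTCGTCTC occurs at positions 20–27; this primer anneals to the bottom strand there with its 3' end pointing downstream.
Taking the reverse complement of TGCGCGGTTT gives AAACCGCGCA, found at positions 82–91 on the template; the primer anneals here to the top strand with its 3' end pointing upstream.
The product is the template from position 20 through 91 (72 bp).

5'-CTCGTCTCCAGCCTCAAAAGCCGCGGTAGAAAACCTTTTATTCCGTTTGCGGGGGCGGGCTTAAACCGCGCA-3'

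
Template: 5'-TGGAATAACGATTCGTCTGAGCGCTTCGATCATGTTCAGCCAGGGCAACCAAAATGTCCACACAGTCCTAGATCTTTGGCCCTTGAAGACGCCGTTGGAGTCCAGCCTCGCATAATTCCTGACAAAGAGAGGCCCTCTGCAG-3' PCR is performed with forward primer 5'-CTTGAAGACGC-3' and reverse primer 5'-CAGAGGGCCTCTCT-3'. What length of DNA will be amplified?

58 bp

Forward primer CTTGAAGACGC is found on the top strand at positions 82–92.
The reverse primer's reverse complement is AGAGAGGCCCTCTG, which matches the template at positions 126–139.
The product runs from position 82 to position 139, so its length is 139 − 82 + 1 = 58 bp.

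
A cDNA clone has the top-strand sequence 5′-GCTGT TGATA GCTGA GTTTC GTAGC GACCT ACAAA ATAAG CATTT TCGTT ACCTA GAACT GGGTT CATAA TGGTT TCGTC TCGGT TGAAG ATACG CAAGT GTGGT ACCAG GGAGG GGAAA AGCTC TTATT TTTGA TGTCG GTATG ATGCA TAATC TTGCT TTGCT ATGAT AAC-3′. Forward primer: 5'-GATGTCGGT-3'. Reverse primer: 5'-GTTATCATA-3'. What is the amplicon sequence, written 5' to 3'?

5'-GATGTCGGTATGATGCATAATCTTGCTTTGCTATGATAAC-3'

Scanning the template, GATGTCGGT occurs at positions 134–142; this primer anneals to the bottom strand there with its 3' end pointing downstream.
The reverse primer's reverse complement is TATGATAAC, which matches the template at positions 165–173.
The product is the template from position 134 through 173 (40 bp).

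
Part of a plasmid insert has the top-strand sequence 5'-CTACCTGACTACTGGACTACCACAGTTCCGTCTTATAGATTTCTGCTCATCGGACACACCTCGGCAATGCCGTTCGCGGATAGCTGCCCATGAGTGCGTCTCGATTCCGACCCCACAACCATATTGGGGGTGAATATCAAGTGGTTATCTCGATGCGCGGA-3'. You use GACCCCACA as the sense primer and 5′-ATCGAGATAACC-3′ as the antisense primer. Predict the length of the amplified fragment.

46 bp

The forward primer matches the template at positions 109–117.
The reverse primer's reverse complement is GGTTATCTCGAT, which matches the template at positions 143–154.
Product length = (reverse-primer end) − (forward-primer start) + 1 = 154 − 109 + 1 = 46 bp.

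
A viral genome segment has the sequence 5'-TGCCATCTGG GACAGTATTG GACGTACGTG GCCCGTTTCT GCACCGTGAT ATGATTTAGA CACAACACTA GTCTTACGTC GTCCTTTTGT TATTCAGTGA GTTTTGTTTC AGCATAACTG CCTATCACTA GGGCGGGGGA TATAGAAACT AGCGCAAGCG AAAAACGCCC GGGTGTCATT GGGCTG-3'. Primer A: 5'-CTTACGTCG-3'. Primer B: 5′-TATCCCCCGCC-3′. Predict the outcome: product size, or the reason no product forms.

Yes — a 70 bp product.

Primer A (CTTACGTCG) matches the top strand at positions 73–81; it acts as a forward primer.
Primer B's reverse complement is GGCGGGGGATA, matching the top strand at positions 132–142; it acts as a reverse primer.
The 3' ends face each other across positions 73–142, giving a 70 bp product.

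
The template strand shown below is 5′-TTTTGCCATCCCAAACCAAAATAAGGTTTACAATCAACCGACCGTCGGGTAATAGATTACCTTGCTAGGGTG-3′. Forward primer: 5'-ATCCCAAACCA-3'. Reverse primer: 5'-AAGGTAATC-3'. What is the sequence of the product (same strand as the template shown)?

5'-ATCCCAAACCAAAATAAGGTTTACAATCAACCGACCGTCGGGTAATAGATTACCTT-3'

Scanning the template, ATCCCAAACCA occurs at positions 8–18; this primer anneals to the bottom strand there with its 3' end pointing downstream.
Reverse complement of the reverse primer: GATTACCTT. This occurs on the top strand at positions 55–63.
The product is the template from position 8 through 63 (56 bp).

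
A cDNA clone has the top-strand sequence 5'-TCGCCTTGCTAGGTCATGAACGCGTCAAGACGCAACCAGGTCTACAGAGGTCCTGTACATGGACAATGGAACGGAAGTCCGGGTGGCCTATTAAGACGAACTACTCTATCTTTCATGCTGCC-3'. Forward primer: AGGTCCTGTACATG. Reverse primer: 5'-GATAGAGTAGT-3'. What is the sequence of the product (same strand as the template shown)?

5'-AGGTCCTGTACATGGACAATGGAACGGAAGTCCGGGTGGCCTATTAAGACGAACTACTCTATC-3'

The forward primer matches the template at positions 48–61.
The reverse primer's reverse complement is ACTACTCTATC, which matches the template at positions 100–110.
The product is the template from position 48 through 110 (63 bp).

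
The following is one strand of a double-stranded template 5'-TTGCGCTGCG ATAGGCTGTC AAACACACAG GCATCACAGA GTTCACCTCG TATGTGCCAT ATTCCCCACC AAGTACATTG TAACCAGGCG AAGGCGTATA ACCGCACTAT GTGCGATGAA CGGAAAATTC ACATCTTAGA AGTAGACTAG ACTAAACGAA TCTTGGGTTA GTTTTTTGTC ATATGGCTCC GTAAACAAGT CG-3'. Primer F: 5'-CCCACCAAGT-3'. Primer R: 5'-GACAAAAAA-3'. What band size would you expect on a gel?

The forward primer matches the template at positions 65–74.
Taking the reverse complement of GACAAAAAA gives TTTTTTGTC, found at positions 172–180 on the template; the primer anneals here to the top strand with its 3' end pointing upstream.
Product length = (reverse-primer end) − (forward-primer start) + 1 = 180 − 65 + 1 = 116 bp.

116 bp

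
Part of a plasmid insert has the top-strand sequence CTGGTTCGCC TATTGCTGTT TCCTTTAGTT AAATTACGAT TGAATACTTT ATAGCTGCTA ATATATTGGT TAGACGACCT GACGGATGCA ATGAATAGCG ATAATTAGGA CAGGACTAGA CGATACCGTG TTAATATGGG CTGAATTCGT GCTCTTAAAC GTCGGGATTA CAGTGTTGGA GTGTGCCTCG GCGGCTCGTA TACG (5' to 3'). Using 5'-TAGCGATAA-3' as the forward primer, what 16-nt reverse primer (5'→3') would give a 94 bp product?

The forward primer binds at positions 96–104, so a 94 bp product ends at position 96 + 94 − 1 = 189.
The reverse primer anneals to the top strand over positions 174–189, i.e. to TGTTGGAGTGTGCCTC.
Its sequence written 5'→3' is the reverse complement: GAGGCACACTCCAACA.

5'-GAGGCACACTCCAACA-3'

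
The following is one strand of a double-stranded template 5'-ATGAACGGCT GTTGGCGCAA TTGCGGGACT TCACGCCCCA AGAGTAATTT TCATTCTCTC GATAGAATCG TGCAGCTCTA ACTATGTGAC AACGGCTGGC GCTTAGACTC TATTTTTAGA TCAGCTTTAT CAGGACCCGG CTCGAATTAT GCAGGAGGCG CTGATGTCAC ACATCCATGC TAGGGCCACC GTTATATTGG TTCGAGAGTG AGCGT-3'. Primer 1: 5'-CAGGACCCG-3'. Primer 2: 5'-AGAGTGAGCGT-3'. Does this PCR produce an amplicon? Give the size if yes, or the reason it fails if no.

No product — both primers anneal to the same strand and extend in the same direction.

Primer 1 (CAGGACCCG) matches the top strand at positions 131–139 (3' end points downstream).
Primer 2 (AGAGTGAGCGT) also matches the top strand directly, at positions 205–215 — its reverse complement ACGCTCACTCT is not present.
Both primers anneal to the bottom strand with 3' ends pointing the same way, so neither can prime synthesis back toward the other.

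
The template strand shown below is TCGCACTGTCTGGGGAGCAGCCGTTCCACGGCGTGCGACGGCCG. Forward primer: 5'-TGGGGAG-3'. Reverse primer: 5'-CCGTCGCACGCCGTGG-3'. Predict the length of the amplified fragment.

31 bp

Scanning the template, TGGGGAG occurs at positions 11–17; this primer anneals to the bottom strand there with its 3' end pointing downstream.
Reverse complement of the reverse primer: CCACGGCGTGCGACGG. This occurs on the top strand at positions 26–41.
Product length = (reverse-primer end) − (forward-primer start) + 1 = 41 − 11 + 1 = 31 bp.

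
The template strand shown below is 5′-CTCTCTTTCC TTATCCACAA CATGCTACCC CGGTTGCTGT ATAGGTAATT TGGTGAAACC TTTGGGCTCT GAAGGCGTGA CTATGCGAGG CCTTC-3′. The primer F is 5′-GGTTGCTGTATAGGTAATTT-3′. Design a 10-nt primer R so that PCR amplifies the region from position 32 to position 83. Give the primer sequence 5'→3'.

The product's 3' end on the top strand is position 83.
The reverse primer anneals to the top strand over positions 74–83, i.e. to GGCGTGACTA.
Its sequence written 5'→3' is the reverse complement: TAGTCACGCC.

5'-TAGTCACGCC-3'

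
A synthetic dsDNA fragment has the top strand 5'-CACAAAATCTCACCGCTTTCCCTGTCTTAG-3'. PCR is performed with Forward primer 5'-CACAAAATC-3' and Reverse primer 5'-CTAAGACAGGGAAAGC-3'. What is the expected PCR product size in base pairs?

30 bp

The forward primer matches the template at positions 1–9.
The reverse primer's reverse complement is GCTTTCCCTGTCTTAG, which matches the template at positions 15–30.
Product length = (reverse-primer end) − (forward-primer start) + 1 = 30 − 1 + 1 = 30 bp.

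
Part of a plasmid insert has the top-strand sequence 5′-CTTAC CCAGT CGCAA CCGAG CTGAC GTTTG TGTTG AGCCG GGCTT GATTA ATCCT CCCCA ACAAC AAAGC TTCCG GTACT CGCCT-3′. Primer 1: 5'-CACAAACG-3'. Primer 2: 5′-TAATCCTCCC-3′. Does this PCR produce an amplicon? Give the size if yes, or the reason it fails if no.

No product — the primers' 3' ends point away from each other.

Primer 1 (CACAAACG) has reverse complement CGTTTGTG, which matches the top strand at positions 25–32; primer 1 anneals to the top strand there with its 3' end pointing upstream toward position 25.
Primer 2 (TAATCCTCCC) matches the top strand directly at positions 49–58; it anneals to the bottom strand with its 3' end pointing downstream toward position 58.
The 3' ends diverge (primer 1 extends toward position 1, primer 2 toward position 85), so the primers never converge on a shared product.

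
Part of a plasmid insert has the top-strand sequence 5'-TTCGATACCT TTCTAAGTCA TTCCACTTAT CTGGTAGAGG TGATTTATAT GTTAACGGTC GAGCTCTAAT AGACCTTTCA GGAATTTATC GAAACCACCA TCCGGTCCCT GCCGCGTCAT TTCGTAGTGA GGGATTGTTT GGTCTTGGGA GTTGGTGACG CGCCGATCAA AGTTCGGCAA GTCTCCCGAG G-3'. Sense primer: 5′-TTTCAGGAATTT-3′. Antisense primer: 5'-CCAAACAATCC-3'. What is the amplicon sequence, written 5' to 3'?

5'-TTTCAGGAATTTATCGAAACCACCATCCGGTCCCTGCCGCGTCATTTCGTAGTGAGGGATTGTTTGG-3'

The forward primer matches the template at positions 76–87.
Taking the reverse complement of CCAAACAATCC gives GGATTGTTTGG, found at positions 132–142 on the template; the primer anneals here to the top strand with its 3' end pointing upstream.
The product is the template from position 76 through 142 (67 bp).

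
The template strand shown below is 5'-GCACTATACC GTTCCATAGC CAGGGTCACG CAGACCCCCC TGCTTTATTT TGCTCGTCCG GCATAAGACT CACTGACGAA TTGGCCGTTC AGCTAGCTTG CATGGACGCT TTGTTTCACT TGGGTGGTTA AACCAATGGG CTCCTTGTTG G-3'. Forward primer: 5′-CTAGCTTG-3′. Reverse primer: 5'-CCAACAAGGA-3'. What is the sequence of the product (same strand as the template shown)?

Forward primer CTAGCTTG is found on the top strand at positions 93–100.
Taking the reverse complement of CCAACAAGGA gives TCCTTGTTGG, found at positions 142–151 on the template; the primer anneals here to the top strand with its 3' end pointing upstream.
The product is the template from position 93 through 151 (59 bp).

5'-CTAGCTTGCATGGACGCTTTGTTTCACTTGGGTGGTTAAACCAATGGGCTCCTTGTTGG-3'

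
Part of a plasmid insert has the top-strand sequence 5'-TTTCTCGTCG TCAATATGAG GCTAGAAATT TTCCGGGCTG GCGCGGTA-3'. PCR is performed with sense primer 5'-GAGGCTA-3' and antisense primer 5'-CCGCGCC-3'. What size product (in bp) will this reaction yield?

Scanning the template, GAGGCTA occurs at positions 18–24; this primer anneals to the bottom strand there with its 3' end pointing downstream.
Taking the reverse complement of CCGCGCC gives GGCGCGG, found at positions 40–46 on the template; the primer anneals here to the top strand with its 3' end pointing upstream.
Amplicon spans positions 18–46: 29 bp.

29 bp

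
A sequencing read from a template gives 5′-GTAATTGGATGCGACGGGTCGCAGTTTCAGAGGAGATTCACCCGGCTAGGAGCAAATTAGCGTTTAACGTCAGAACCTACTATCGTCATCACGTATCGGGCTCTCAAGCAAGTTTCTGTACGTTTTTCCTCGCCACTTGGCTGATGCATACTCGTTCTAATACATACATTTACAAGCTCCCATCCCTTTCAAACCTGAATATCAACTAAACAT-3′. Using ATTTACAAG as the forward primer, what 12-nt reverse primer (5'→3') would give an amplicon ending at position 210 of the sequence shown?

The forward primer binds at positions 168–176; the product's 3' end on the top strand is position 210.
The reverse primer anneals to the top strand over positions 199–210, i.e. to ATATCAACTAAA.
Its sequence written 5'→3' is the reverse complement: TTTAGTTGATAT.

5'-TTTAGTTGATAT-3'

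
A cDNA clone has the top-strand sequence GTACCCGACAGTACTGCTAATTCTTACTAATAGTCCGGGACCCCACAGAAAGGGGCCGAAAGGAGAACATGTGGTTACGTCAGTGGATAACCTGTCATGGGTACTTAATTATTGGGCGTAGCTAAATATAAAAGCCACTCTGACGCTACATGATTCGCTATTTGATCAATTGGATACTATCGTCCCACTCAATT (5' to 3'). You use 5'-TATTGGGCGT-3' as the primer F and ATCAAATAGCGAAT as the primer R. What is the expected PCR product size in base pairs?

Forward primer TATTGGGCGT is found on the top strand at positions 110–119.
The reverse primer's reverse complement is ATTCGCTATTTGAT, which matches the template at positions 153–166.
The product runs from position 110 to position 166, so its length is 166 − 110 + 1 = 57 bp.

57 bp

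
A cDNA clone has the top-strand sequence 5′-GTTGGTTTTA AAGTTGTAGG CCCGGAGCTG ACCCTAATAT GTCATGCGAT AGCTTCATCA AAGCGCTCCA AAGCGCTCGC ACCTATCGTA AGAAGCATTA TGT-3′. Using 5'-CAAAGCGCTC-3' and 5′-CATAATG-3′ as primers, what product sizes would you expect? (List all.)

44 bp, 34 bp

The forward primer CAAAGCGCTC matches the top strand at positions 59–68, 69–78.
The reverse primer's reverse complement is CATTATG, matching at positions 96–102.
Each forward site pairs with the reverse site to give a product ending at position 102: sizes 44, 34 bp.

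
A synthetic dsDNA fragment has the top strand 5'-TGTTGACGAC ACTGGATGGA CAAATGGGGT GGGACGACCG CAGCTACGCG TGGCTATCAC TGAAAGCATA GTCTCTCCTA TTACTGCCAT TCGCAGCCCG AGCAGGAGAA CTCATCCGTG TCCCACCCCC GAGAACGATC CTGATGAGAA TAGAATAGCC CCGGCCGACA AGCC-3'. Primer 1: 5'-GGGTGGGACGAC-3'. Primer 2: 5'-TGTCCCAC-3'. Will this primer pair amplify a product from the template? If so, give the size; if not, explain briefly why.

No product — both primers anneal to the same strand and extend in the same direction.

Primer 1 (GGGTGGGACGAC) matches the top strand at positions 27–38 (3' end points downstream).
Primer 2 (TGTCCCAC) also matches the top strand directly, at positions 119–126 — its reverse complement GTGGGACA is not present.
Both primers anneal to the bottom strand with 3' ends pointing the same way, so neither can prime synthesis back toward the other.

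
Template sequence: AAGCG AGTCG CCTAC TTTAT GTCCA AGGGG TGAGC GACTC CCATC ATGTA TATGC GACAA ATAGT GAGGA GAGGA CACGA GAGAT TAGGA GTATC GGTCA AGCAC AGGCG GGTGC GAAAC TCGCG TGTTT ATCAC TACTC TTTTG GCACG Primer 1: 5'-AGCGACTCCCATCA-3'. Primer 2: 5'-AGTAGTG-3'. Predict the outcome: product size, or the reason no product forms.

Yes — a 107 bp product.

Primer 1 (AGCGACTCCCATCA) matches the top strand at positions 33–46; it acts as a forward primer.
Primer 2's reverse complement is CACTACT, matching the top strand at positions 133–139; it acts as a reverse primer.
The 3' ends face each other across positions 33–139, giving a 107 bp product.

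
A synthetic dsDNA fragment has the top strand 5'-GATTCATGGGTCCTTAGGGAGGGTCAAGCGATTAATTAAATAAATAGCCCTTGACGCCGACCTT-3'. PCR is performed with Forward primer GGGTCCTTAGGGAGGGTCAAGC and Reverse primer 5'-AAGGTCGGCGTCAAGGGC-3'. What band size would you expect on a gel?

Forward primer GGGTCCTTAGGGAGGGTCAAGC is found on the top strand at positions 8–29.
Taking the reverse complement of AAGGTCGGCGTCAAGGGC gives GCCCTTGACGCCGACCTT, found at positions 47–64 on the template; the primer anneals here to the top strand with its 3' end pointing upstream.
Amplicon spans positions 8–64: 57 bp.

57 bp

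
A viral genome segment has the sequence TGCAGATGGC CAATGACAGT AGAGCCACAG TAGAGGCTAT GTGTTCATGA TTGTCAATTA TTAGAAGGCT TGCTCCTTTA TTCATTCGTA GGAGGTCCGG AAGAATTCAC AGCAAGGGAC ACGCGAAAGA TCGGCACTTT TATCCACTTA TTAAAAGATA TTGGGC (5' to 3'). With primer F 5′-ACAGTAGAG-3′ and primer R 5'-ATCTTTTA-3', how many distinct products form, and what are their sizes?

The forward primer ACAGTAGAG matches the top strand at positions 16–24, 27–35.
The reverse primer's reverse complement is TAAAAGAT, matching at positions 152–159.
Each forward site pairs with the reverse site to give a product ending at position 159: sizes 144, 133 bp.

Two products: 144 bp, 133 bp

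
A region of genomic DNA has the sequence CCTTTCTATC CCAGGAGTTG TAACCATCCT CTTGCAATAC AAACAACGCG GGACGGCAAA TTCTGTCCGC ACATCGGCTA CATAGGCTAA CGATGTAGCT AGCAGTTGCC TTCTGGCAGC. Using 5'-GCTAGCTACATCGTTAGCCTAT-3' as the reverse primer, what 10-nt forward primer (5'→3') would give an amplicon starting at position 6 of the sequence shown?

5'-CTATCCCAGG-3'

The reverse primer's reverse complement ATAGGCTAACGATGTAGCTAGC matches the template at positions 82–103; the product starts at position 6.
The forward primer is identical to the top strand over positions 6–15: CTATCCCAGG.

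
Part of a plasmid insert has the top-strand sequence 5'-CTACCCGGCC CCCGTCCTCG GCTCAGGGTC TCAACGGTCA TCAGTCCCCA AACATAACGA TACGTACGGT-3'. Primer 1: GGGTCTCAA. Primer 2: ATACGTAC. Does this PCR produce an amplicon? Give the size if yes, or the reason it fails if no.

Primer 1 (GGGTCTCAA) matches the top strand at positions 26–34 (3' end points downstream).
Primer 2 (ATACGTAC) also matches the top strand directly, at positions 60–67 — its reverse complement GTACGTAT is not present.
Both primers anneal to the bottom strand with 3' ends pointing the same way, so neither can prime synthesis back toward the other.

No product — both primers anneal to the same strand and extend in the same direction.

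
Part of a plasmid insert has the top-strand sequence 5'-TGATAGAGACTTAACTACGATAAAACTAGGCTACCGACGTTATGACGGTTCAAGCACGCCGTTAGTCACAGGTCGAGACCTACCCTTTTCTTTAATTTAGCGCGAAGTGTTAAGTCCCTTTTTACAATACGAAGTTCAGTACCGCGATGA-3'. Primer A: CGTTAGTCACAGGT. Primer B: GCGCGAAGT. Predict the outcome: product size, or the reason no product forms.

Primer A (CGTTAGTCACAGGT) matches the top strand at positions 60–73 (3' end points downstream).
Primer B (GCGCGAAGT) also matches the top strand directly, at positions 100–108 — its reverse complement ACTTCGCGC is not present.
Both primers anneal to the bottom strand with 3' ends pointing the same way, so neither can prime synthesis back toward the other.

No product — both primers anneal to the same strand and extend in the same direction.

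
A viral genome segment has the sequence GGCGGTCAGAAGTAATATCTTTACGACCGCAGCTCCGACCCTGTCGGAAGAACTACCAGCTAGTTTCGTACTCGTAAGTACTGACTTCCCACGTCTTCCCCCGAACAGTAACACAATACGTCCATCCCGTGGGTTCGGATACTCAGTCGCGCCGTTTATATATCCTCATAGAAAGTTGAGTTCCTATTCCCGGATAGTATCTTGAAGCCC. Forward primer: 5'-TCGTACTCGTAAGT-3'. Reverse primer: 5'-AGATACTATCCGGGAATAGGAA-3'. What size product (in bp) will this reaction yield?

137 bp

Forward primer TCGTACTCGTAAGT is found on the top strand at positions 66–79.
The reverse primer's reverse complement is TTCCTATTCCCGGATAGTATCT, which matches the template at positions 181–202.
Product length = (reverse-primer end) − (forward-primer start) + 1 = 202 − 66 + 1 = 137 bp.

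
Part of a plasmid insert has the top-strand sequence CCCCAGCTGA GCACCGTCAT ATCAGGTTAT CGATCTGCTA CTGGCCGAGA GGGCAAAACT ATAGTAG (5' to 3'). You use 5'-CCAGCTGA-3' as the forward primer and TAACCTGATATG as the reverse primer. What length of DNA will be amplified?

The forward primer matches the template at positions 3–10.
Taking the reverse complement of TAACCTGATATG gives CATATCAGGTTA, found at positions 18–29 on the template; the primer anneals here to the top strand with its 3' end pointing upstream.
Amplicon spans positions 3–29: 27 bp.

27 bp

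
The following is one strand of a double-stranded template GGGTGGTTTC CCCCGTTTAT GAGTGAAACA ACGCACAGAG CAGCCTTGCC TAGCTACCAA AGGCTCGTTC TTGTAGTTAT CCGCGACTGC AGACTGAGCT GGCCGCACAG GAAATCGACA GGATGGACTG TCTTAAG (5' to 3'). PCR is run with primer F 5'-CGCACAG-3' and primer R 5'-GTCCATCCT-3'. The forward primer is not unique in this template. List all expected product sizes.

The forward primer CGCACAG matches the top strand at positions 32–38, 104–110.
The reverse primer's reverse complement is AGGATGGAC, matching at positions 120–128.
Each forward site pairs with the reverse site to give a product ending at position 128: sizes 97, 25 bp.

97 bp, 25 bp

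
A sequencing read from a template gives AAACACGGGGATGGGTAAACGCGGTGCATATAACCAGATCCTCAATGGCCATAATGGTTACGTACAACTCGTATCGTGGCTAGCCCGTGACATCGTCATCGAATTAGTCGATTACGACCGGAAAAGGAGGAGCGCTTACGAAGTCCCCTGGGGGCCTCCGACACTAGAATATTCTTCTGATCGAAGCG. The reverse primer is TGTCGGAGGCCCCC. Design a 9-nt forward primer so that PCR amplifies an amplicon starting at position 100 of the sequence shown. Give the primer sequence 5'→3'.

The reverse primer's reverse complement GGGGGCCTCCGACA matches the template at positions 150–163; the product starts at position 100.
The forward primer is identical to the top strand over positions 100–108: CGAATTAGT.

5'-CGAATTAGT-3'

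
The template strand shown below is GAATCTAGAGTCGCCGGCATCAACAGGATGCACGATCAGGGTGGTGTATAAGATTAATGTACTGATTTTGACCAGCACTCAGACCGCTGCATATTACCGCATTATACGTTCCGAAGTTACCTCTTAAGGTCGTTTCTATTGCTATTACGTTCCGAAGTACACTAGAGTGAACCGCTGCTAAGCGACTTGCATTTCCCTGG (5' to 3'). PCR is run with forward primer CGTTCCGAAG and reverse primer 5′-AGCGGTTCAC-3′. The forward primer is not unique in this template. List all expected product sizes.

70 bp, 29 bp

The forward primer CGTTCCGAAG matches the top strand at positions 107–116, 148–157.
The reverse primer's reverse complement is GTGAACCGCT, matching at positions 167–176.
Each forward site pairs with the reverse site to give a product ending at position 176: sizes 70, 29 bp.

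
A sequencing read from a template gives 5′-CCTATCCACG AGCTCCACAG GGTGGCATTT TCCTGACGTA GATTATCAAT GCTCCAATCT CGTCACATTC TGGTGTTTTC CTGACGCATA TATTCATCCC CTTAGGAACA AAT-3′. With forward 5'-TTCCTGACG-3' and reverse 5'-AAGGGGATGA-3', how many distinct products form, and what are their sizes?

The forward primer TTCCTGACG matches the top strand at positions 30–38, 78–86.
The reverse primer's reverse complement is TCATCCCCTT, matching at positions 94–103.
Each forward site pairs with the reverse site to give a product ending at position 103: sizes 74, 26 bp.

Two products: 74 bp, 26 bp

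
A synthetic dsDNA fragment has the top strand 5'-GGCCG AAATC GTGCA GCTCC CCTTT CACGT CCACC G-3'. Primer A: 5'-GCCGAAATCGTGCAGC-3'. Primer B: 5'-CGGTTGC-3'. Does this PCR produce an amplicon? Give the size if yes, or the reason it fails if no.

No product — primer B has no binding site in the template.

Primer B (CGGTTGC) does not match the top strand, and its reverse complement GCAACCG does not match either.
With no annealing site for primer B, no amplification occurs.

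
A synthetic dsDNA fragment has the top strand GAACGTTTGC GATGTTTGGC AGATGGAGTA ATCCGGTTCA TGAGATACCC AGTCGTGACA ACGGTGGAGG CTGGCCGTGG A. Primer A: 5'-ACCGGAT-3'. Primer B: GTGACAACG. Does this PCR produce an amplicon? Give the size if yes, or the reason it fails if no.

Primer A (ACCGGAT) has reverse complement ATCCGGT, which matches the top strand at positions 31–37; primer A anneals to the top strand there with its 3' end pointing upstream toward position 31.
Primer B (GTGACAACG) matches the top strand directly at positions 55–63; it anneals to the bottom strand with its 3' end pointing downstream toward position 63.
The 3' ends diverge (primer A extends toward position 1, primer B toward position 81), so the primers never converge on a shared product.

No product — the primers' 3' ends point away from each other.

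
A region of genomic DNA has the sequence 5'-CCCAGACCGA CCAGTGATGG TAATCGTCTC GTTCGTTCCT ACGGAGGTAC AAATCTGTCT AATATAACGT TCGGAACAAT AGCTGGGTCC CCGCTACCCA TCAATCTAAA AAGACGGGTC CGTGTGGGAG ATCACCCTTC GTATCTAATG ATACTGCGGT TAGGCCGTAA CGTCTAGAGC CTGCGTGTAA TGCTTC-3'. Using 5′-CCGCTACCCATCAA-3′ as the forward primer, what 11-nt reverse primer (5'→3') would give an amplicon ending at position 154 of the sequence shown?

The forward primer binds at positions 91–104; the product's 3' end on the top strand is position 154.
The reverse primer anneals to the top strand over positions 144–154, i.e. to TCTAATGATAC.
Its sequence written 5'→3' is the reverse complement: GTATCATTAGA.

5'-GTATCATTAGA-3'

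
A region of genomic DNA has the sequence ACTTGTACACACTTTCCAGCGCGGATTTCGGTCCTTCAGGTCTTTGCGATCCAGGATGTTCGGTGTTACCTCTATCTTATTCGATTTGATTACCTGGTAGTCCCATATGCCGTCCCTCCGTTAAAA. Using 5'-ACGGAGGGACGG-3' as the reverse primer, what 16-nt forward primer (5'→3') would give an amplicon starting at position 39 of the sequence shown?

5'-GGTCTTTGCGATCCAG-3'

The reverse primer's reverse complement CCGTCCCTCCGT matches the template at positions 110–121; the product starts at position 39.
The forward primer is identical to the top strand over positions 39–54: GGTCTTTGCGATCCAG.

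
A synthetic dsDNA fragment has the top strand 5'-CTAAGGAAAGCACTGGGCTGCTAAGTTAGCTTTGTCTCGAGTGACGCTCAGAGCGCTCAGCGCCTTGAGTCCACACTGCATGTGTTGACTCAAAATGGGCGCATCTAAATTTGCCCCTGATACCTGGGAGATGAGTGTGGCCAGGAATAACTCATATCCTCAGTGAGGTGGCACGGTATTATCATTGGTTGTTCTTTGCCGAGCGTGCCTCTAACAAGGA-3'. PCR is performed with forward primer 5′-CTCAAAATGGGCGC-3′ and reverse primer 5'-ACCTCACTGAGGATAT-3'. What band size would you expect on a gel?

81 bp

Forward primer CTCAAAATGGGCGC is found on the top strand at positions 89–102.
Reverse complement of the reverse primer: ATATCCTCAGTGAGGT. This occurs on the top strand at positions 154–169.
The product runs from position 89 to position 169, so its length is 169 − 89 + 1 = 81 bp.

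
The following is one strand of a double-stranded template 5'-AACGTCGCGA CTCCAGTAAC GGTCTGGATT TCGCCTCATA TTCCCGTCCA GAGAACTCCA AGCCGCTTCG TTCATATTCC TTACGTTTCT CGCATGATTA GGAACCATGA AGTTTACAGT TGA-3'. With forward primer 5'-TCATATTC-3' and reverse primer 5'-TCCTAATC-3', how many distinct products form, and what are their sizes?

The forward primer TCATATTC matches the top strand at positions 36–43, 72–79.
The reverse primer's reverse complement is GATTAGGA, matching at positions 96–103.
Each forward site pairs with the reverse site to give a product ending at position 103: sizes 68, 32 bp.

Two products: 68 bp, 32 bp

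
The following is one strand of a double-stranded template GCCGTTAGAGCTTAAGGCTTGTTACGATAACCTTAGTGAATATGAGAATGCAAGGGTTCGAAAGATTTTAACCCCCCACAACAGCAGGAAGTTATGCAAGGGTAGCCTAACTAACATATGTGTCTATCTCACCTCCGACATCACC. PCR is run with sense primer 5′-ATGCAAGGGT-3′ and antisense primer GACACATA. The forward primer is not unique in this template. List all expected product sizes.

The forward primer ATGCAAGGGT matches the top strand at positions 48–57, 94–103.
The reverse primer's reverse complement is TATGTGTC, matching at positions 117–124.
Each forward site pairs with the reverse site to give a product ending at position 124: sizes 77, 31 bp.

77 bp, 31 bp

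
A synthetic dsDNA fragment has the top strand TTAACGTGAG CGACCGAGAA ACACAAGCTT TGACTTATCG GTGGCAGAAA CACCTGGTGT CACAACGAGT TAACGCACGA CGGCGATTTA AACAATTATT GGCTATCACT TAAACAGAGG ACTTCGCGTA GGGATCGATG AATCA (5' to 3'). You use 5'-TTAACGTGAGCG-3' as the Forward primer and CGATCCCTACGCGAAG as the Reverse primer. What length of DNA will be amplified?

137 bp

The forward primer matches the template at positions 1–12.
Reverse complement of the reverse primer: CTTCGCGTAGGGATCG. This occurs on the top strand at positions 122–137.
Amplicon spans positions 1–137: 137 bp.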